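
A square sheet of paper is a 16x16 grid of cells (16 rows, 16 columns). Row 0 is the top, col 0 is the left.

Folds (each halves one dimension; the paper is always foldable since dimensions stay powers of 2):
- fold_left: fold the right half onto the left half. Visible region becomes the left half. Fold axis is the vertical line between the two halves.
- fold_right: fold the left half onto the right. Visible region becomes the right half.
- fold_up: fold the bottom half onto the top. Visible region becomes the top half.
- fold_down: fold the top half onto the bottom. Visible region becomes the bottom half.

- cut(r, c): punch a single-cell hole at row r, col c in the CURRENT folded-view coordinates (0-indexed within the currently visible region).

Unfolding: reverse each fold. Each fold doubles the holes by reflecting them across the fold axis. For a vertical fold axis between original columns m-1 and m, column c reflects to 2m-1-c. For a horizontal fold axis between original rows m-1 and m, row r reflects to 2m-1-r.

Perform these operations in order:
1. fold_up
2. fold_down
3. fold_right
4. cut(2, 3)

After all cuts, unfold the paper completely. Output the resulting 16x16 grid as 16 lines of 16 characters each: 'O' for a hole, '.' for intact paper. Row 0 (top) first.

Op 1 fold_up: fold axis h@8; visible region now rows[0,8) x cols[0,16) = 8x16
Op 2 fold_down: fold axis h@4; visible region now rows[4,8) x cols[0,16) = 4x16
Op 3 fold_right: fold axis v@8; visible region now rows[4,8) x cols[8,16) = 4x8
Op 4 cut(2, 3): punch at orig (6,11); cuts so far [(6, 11)]; region rows[4,8) x cols[8,16) = 4x8
Unfold 1 (reflect across v@8): 2 holes -> [(6, 4), (6, 11)]
Unfold 2 (reflect across h@4): 4 holes -> [(1, 4), (1, 11), (6, 4), (6, 11)]
Unfold 3 (reflect across h@8): 8 holes -> [(1, 4), (1, 11), (6, 4), (6, 11), (9, 4), (9, 11), (14, 4), (14, 11)]

Answer: ................
....O......O....
................
................
................
................
....O......O....
................
................
....O......O....
................
................
................
................
....O......O....
................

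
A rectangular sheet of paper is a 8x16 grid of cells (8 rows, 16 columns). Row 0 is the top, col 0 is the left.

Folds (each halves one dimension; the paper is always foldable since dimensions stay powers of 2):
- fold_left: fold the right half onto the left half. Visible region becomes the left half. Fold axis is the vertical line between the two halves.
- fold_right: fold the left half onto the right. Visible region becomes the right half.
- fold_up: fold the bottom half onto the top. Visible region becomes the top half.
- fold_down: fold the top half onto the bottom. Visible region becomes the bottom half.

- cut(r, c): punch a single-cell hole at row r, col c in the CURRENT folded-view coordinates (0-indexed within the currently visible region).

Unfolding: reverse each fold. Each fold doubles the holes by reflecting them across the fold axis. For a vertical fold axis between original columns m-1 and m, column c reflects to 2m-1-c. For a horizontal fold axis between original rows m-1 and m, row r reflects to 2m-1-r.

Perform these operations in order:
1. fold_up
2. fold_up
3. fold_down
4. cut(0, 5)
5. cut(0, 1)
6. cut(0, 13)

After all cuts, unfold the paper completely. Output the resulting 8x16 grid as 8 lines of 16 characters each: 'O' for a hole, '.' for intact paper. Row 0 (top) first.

Op 1 fold_up: fold axis h@4; visible region now rows[0,4) x cols[0,16) = 4x16
Op 2 fold_up: fold axis h@2; visible region now rows[0,2) x cols[0,16) = 2x16
Op 3 fold_down: fold axis h@1; visible region now rows[1,2) x cols[0,16) = 1x16
Op 4 cut(0, 5): punch at orig (1,5); cuts so far [(1, 5)]; region rows[1,2) x cols[0,16) = 1x16
Op 5 cut(0, 1): punch at orig (1,1); cuts so far [(1, 1), (1, 5)]; region rows[1,2) x cols[0,16) = 1x16
Op 6 cut(0, 13): punch at orig (1,13); cuts so far [(1, 1), (1, 5), (1, 13)]; region rows[1,2) x cols[0,16) = 1x16
Unfold 1 (reflect across h@1): 6 holes -> [(0, 1), (0, 5), (0, 13), (1, 1), (1, 5), (1, 13)]
Unfold 2 (reflect across h@2): 12 holes -> [(0, 1), (0, 5), (0, 13), (1, 1), (1, 5), (1, 13), (2, 1), (2, 5), (2, 13), (3, 1), (3, 5), (3, 13)]
Unfold 3 (reflect across h@4): 24 holes -> [(0, 1), (0, 5), (0, 13), (1, 1), (1, 5), (1, 13), (2, 1), (2, 5), (2, 13), (3, 1), (3, 5), (3, 13), (4, 1), (4, 5), (4, 13), (5, 1), (5, 5), (5, 13), (6, 1), (6, 5), (6, 13), (7, 1), (7, 5), (7, 13)]

Answer: .O...O.......O..
.O...O.......O..
.O...O.......O..
.O...O.......O..
.O...O.......O..
.O...O.......O..
.O...O.......O..
.O...O.......O..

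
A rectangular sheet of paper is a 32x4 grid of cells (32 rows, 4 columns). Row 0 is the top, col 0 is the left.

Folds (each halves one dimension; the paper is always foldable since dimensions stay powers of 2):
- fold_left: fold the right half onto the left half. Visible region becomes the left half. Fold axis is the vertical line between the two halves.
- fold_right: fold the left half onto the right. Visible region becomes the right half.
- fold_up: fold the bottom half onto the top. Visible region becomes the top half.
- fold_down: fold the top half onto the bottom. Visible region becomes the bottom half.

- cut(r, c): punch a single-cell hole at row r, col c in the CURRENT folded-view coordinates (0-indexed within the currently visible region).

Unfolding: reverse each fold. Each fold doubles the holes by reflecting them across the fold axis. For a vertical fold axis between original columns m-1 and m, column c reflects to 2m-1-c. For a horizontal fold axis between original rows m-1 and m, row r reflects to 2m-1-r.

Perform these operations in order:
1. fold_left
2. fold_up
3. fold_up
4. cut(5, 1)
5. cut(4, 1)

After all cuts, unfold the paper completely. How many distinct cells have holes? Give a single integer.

Op 1 fold_left: fold axis v@2; visible region now rows[0,32) x cols[0,2) = 32x2
Op 2 fold_up: fold axis h@16; visible region now rows[0,16) x cols[0,2) = 16x2
Op 3 fold_up: fold axis h@8; visible region now rows[0,8) x cols[0,2) = 8x2
Op 4 cut(5, 1): punch at orig (5,1); cuts so far [(5, 1)]; region rows[0,8) x cols[0,2) = 8x2
Op 5 cut(4, 1): punch at orig (4,1); cuts so far [(4, 1), (5, 1)]; region rows[0,8) x cols[0,2) = 8x2
Unfold 1 (reflect across h@8): 4 holes -> [(4, 1), (5, 1), (10, 1), (11, 1)]
Unfold 2 (reflect across h@16): 8 holes -> [(4, 1), (5, 1), (10, 1), (11, 1), (20, 1), (21, 1), (26, 1), (27, 1)]
Unfold 3 (reflect across v@2): 16 holes -> [(4, 1), (4, 2), (5, 1), (5, 2), (10, 1), (10, 2), (11, 1), (11, 2), (20, 1), (20, 2), (21, 1), (21, 2), (26, 1), (26, 2), (27, 1), (27, 2)]

Answer: 16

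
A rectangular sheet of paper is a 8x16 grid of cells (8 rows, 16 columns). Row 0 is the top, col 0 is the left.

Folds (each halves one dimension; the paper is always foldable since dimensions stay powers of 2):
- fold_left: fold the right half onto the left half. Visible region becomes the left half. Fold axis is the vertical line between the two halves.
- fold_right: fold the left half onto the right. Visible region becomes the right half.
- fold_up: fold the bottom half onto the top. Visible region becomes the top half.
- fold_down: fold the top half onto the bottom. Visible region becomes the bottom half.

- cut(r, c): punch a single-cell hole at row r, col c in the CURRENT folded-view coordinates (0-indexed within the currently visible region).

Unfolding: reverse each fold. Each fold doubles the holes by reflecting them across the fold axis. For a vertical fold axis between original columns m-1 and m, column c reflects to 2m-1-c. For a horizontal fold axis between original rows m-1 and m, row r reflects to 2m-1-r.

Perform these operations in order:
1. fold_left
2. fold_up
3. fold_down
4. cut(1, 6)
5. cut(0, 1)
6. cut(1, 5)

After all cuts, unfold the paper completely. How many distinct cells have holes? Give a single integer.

Op 1 fold_left: fold axis v@8; visible region now rows[0,8) x cols[0,8) = 8x8
Op 2 fold_up: fold axis h@4; visible region now rows[0,4) x cols[0,8) = 4x8
Op 3 fold_down: fold axis h@2; visible region now rows[2,4) x cols[0,8) = 2x8
Op 4 cut(1, 6): punch at orig (3,6); cuts so far [(3, 6)]; region rows[2,4) x cols[0,8) = 2x8
Op 5 cut(0, 1): punch at orig (2,1); cuts so far [(2, 1), (3, 6)]; region rows[2,4) x cols[0,8) = 2x8
Op 6 cut(1, 5): punch at orig (3,5); cuts so far [(2, 1), (3, 5), (3, 6)]; region rows[2,4) x cols[0,8) = 2x8
Unfold 1 (reflect across h@2): 6 holes -> [(0, 5), (0, 6), (1, 1), (2, 1), (3, 5), (3, 6)]
Unfold 2 (reflect across h@4): 12 holes -> [(0, 5), (0, 6), (1, 1), (2, 1), (3, 5), (3, 6), (4, 5), (4, 6), (5, 1), (6, 1), (7, 5), (7, 6)]
Unfold 3 (reflect across v@8): 24 holes -> [(0, 5), (0, 6), (0, 9), (0, 10), (1, 1), (1, 14), (2, 1), (2, 14), (3, 5), (3, 6), (3, 9), (3, 10), (4, 5), (4, 6), (4, 9), (4, 10), (5, 1), (5, 14), (6, 1), (6, 14), (7, 5), (7, 6), (7, 9), (7, 10)]

Answer: 24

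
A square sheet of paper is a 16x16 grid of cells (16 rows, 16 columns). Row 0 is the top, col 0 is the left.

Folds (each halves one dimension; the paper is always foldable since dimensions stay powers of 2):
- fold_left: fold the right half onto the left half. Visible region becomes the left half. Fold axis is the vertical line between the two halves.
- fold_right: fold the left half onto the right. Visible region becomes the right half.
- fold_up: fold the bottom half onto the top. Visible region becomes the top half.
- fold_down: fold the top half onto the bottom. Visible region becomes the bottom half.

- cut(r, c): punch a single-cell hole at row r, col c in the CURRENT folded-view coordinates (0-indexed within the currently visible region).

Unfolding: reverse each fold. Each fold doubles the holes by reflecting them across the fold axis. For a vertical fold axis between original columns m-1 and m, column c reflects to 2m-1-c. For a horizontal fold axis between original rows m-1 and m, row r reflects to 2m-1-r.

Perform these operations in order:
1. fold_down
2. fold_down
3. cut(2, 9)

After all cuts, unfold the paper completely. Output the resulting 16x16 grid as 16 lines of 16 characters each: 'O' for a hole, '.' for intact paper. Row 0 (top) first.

Op 1 fold_down: fold axis h@8; visible region now rows[8,16) x cols[0,16) = 8x16
Op 2 fold_down: fold axis h@12; visible region now rows[12,16) x cols[0,16) = 4x16
Op 3 cut(2, 9): punch at orig (14,9); cuts so far [(14, 9)]; region rows[12,16) x cols[0,16) = 4x16
Unfold 1 (reflect across h@12): 2 holes -> [(9, 9), (14, 9)]
Unfold 2 (reflect across h@8): 4 holes -> [(1, 9), (6, 9), (9, 9), (14, 9)]

Answer: ................
.........O......
................
................
................
................
.........O......
................
................
.........O......
................
................
................
................
.........O......
................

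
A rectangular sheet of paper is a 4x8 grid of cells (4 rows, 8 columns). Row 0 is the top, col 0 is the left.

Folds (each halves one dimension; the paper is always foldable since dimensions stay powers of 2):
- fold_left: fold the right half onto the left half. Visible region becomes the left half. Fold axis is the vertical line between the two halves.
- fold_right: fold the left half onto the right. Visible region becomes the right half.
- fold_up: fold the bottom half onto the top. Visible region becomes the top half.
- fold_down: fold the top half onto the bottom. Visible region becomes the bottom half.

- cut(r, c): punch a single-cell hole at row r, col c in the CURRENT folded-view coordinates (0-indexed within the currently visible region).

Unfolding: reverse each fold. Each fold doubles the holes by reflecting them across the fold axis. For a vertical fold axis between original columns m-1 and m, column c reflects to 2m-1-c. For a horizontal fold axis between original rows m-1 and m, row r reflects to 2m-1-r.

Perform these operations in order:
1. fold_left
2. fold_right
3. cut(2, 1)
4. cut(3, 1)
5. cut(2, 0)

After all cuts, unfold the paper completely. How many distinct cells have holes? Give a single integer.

Op 1 fold_left: fold axis v@4; visible region now rows[0,4) x cols[0,4) = 4x4
Op 2 fold_right: fold axis v@2; visible region now rows[0,4) x cols[2,4) = 4x2
Op 3 cut(2, 1): punch at orig (2,3); cuts so far [(2, 3)]; region rows[0,4) x cols[2,4) = 4x2
Op 4 cut(3, 1): punch at orig (3,3); cuts so far [(2, 3), (3, 3)]; region rows[0,4) x cols[2,4) = 4x2
Op 5 cut(2, 0): punch at orig (2,2); cuts so far [(2, 2), (2, 3), (3, 3)]; region rows[0,4) x cols[2,4) = 4x2
Unfold 1 (reflect across v@2): 6 holes -> [(2, 0), (2, 1), (2, 2), (2, 3), (3, 0), (3, 3)]
Unfold 2 (reflect across v@4): 12 holes -> [(2, 0), (2, 1), (2, 2), (2, 3), (2, 4), (2, 5), (2, 6), (2, 7), (3, 0), (3, 3), (3, 4), (3, 7)]

Answer: 12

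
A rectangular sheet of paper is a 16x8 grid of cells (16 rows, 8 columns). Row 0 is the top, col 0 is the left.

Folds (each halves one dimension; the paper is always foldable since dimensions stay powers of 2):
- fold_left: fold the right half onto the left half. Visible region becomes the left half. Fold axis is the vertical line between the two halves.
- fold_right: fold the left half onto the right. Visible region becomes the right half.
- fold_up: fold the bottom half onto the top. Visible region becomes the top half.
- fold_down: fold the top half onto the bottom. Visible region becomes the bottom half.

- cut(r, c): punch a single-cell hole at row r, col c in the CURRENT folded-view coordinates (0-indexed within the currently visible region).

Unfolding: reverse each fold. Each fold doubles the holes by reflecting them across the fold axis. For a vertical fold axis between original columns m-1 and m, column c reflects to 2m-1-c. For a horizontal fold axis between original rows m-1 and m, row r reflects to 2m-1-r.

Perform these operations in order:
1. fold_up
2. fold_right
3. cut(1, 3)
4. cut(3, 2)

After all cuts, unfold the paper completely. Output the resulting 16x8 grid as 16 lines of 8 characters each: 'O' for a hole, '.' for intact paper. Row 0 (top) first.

Op 1 fold_up: fold axis h@8; visible region now rows[0,8) x cols[0,8) = 8x8
Op 2 fold_right: fold axis v@4; visible region now rows[0,8) x cols[4,8) = 8x4
Op 3 cut(1, 3): punch at orig (1,7); cuts so far [(1, 7)]; region rows[0,8) x cols[4,8) = 8x4
Op 4 cut(3, 2): punch at orig (3,6); cuts so far [(1, 7), (3, 6)]; region rows[0,8) x cols[4,8) = 8x4
Unfold 1 (reflect across v@4): 4 holes -> [(1, 0), (1, 7), (3, 1), (3, 6)]
Unfold 2 (reflect across h@8): 8 holes -> [(1, 0), (1, 7), (3, 1), (3, 6), (12, 1), (12, 6), (14, 0), (14, 7)]

Answer: ........
O......O
........
.O....O.
........
........
........
........
........
........
........
........
.O....O.
........
O......O
........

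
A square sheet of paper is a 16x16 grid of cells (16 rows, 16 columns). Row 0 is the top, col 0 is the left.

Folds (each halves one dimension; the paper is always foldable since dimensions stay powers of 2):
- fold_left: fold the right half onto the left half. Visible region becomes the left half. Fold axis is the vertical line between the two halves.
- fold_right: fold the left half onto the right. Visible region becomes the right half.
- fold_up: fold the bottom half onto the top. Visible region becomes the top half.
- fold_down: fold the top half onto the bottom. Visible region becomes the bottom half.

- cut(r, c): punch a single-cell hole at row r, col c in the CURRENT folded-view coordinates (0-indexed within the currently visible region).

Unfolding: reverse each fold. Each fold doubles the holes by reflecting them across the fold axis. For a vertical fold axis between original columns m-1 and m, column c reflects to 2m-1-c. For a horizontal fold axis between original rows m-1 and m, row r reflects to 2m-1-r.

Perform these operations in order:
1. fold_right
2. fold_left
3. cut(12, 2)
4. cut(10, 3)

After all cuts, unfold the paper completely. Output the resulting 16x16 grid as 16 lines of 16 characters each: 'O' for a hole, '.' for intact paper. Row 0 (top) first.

Answer: ................
................
................
................
................
................
................
................
................
................
...OO......OO...
................
..O..O....O..O..
................
................
................

Derivation:
Op 1 fold_right: fold axis v@8; visible region now rows[0,16) x cols[8,16) = 16x8
Op 2 fold_left: fold axis v@12; visible region now rows[0,16) x cols[8,12) = 16x4
Op 3 cut(12, 2): punch at orig (12,10); cuts so far [(12, 10)]; region rows[0,16) x cols[8,12) = 16x4
Op 4 cut(10, 3): punch at orig (10,11); cuts so far [(10, 11), (12, 10)]; region rows[0,16) x cols[8,12) = 16x4
Unfold 1 (reflect across v@12): 4 holes -> [(10, 11), (10, 12), (12, 10), (12, 13)]
Unfold 2 (reflect across v@8): 8 holes -> [(10, 3), (10, 4), (10, 11), (10, 12), (12, 2), (12, 5), (12, 10), (12, 13)]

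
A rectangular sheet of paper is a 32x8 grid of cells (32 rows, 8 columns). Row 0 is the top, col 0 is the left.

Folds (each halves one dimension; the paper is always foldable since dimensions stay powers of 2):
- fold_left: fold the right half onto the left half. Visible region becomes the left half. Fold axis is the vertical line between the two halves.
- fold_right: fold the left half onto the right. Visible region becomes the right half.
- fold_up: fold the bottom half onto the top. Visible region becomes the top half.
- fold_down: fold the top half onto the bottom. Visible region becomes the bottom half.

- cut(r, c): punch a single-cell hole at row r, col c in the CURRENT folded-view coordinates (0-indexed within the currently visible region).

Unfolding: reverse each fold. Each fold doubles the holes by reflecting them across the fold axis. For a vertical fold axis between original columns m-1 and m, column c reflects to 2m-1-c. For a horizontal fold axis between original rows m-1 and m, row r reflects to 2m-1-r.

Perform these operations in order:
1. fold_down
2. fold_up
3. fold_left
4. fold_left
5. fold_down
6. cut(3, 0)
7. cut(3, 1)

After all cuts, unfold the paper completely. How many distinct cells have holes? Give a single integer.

Op 1 fold_down: fold axis h@16; visible region now rows[16,32) x cols[0,8) = 16x8
Op 2 fold_up: fold axis h@24; visible region now rows[16,24) x cols[0,8) = 8x8
Op 3 fold_left: fold axis v@4; visible region now rows[16,24) x cols[0,4) = 8x4
Op 4 fold_left: fold axis v@2; visible region now rows[16,24) x cols[0,2) = 8x2
Op 5 fold_down: fold axis h@20; visible region now rows[20,24) x cols[0,2) = 4x2
Op 6 cut(3, 0): punch at orig (23,0); cuts so far [(23, 0)]; region rows[20,24) x cols[0,2) = 4x2
Op 7 cut(3, 1): punch at orig (23,1); cuts so far [(23, 0), (23, 1)]; region rows[20,24) x cols[0,2) = 4x2
Unfold 1 (reflect across h@20): 4 holes -> [(16, 0), (16, 1), (23, 0), (23, 1)]
Unfold 2 (reflect across v@2): 8 holes -> [(16, 0), (16, 1), (16, 2), (16, 3), (23, 0), (23, 1), (23, 2), (23, 3)]
Unfold 3 (reflect across v@4): 16 holes -> [(16, 0), (16, 1), (16, 2), (16, 3), (16, 4), (16, 5), (16, 6), (16, 7), (23, 0), (23, 1), (23, 2), (23, 3), (23, 4), (23, 5), (23, 6), (23, 7)]
Unfold 4 (reflect across h@24): 32 holes -> [(16, 0), (16, 1), (16, 2), (16, 3), (16, 4), (16, 5), (16, 6), (16, 7), (23, 0), (23, 1), (23, 2), (23, 3), (23, 4), (23, 5), (23, 6), (23, 7), (24, 0), (24, 1), (24, 2), (24, 3), (24, 4), (24, 5), (24, 6), (24, 7), (31, 0), (31, 1), (31, 2), (31, 3), (31, 4), (31, 5), (31, 6), (31, 7)]
Unfold 5 (reflect across h@16): 64 holes -> [(0, 0), (0, 1), (0, 2), (0, 3), (0, 4), (0, 5), (0, 6), (0, 7), (7, 0), (7, 1), (7, 2), (7, 3), (7, 4), (7, 5), (7, 6), (7, 7), (8, 0), (8, 1), (8, 2), (8, 3), (8, 4), (8, 5), (8, 6), (8, 7), (15, 0), (15, 1), (15, 2), (15, 3), (15, 4), (15, 5), (15, 6), (15, 7), (16, 0), (16, 1), (16, 2), (16, 3), (16, 4), (16, 5), (16, 6), (16, 7), (23, 0), (23, 1), (23, 2), (23, 3), (23, 4), (23, 5), (23, 6), (23, 7), (24, 0), (24, 1), (24, 2), (24, 3), (24, 4), (24, 5), (24, 6), (24, 7), (31, 0), (31, 1), (31, 2), (31, 3), (31, 4), (31, 5), (31, 6), (31, 7)]

Answer: 64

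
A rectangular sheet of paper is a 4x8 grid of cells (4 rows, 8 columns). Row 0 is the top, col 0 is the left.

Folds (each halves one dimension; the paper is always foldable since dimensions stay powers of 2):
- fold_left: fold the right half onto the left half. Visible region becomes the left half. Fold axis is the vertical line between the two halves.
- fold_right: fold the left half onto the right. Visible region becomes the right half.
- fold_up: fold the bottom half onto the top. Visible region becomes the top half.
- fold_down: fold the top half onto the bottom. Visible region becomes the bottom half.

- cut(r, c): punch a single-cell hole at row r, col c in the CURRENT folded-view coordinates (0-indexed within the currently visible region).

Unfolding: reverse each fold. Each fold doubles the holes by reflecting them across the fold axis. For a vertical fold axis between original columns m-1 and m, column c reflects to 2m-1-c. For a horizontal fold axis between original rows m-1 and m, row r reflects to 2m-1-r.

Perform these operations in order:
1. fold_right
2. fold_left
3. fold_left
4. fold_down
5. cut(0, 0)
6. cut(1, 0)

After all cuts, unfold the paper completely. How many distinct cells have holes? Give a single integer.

Op 1 fold_right: fold axis v@4; visible region now rows[0,4) x cols[4,8) = 4x4
Op 2 fold_left: fold axis v@6; visible region now rows[0,4) x cols[4,6) = 4x2
Op 3 fold_left: fold axis v@5; visible region now rows[0,4) x cols[4,5) = 4x1
Op 4 fold_down: fold axis h@2; visible region now rows[2,4) x cols[4,5) = 2x1
Op 5 cut(0, 0): punch at orig (2,4); cuts so far [(2, 4)]; region rows[2,4) x cols[4,5) = 2x1
Op 6 cut(1, 0): punch at orig (3,4); cuts so far [(2, 4), (3, 4)]; region rows[2,4) x cols[4,5) = 2x1
Unfold 1 (reflect across h@2): 4 holes -> [(0, 4), (1, 4), (2, 4), (3, 4)]
Unfold 2 (reflect across v@5): 8 holes -> [(0, 4), (0, 5), (1, 4), (1, 5), (2, 4), (2, 5), (3, 4), (3, 5)]
Unfold 3 (reflect across v@6): 16 holes -> [(0, 4), (0, 5), (0, 6), (0, 7), (1, 4), (1, 5), (1, 6), (1, 7), (2, 4), (2, 5), (2, 6), (2, 7), (3, 4), (3, 5), (3, 6), (3, 7)]
Unfold 4 (reflect across v@4): 32 holes -> [(0, 0), (0, 1), (0, 2), (0, 3), (0, 4), (0, 5), (0, 6), (0, 7), (1, 0), (1, 1), (1, 2), (1, 3), (1, 4), (1, 5), (1, 6), (1, 7), (2, 0), (2, 1), (2, 2), (2, 3), (2, 4), (2, 5), (2, 6), (2, 7), (3, 0), (3, 1), (3, 2), (3, 3), (3, 4), (3, 5), (3, 6), (3, 7)]

Answer: 32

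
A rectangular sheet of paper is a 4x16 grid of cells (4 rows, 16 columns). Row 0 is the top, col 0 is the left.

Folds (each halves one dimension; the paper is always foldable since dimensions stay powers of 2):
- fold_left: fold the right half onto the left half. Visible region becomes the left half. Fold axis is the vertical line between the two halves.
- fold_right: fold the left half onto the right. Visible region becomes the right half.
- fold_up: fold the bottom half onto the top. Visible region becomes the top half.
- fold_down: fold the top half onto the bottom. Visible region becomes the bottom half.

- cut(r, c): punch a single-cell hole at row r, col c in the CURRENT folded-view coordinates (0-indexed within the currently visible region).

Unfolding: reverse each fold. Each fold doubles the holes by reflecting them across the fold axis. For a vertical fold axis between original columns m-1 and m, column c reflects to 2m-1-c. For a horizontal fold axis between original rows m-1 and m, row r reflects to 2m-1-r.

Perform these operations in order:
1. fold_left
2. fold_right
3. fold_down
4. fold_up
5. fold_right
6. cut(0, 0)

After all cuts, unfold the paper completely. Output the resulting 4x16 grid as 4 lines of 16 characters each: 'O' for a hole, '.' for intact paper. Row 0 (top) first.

Answer: .OO..OO..OO..OO.
.OO..OO..OO..OO.
.OO..OO..OO..OO.
.OO..OO..OO..OO.

Derivation:
Op 1 fold_left: fold axis v@8; visible region now rows[0,4) x cols[0,8) = 4x8
Op 2 fold_right: fold axis v@4; visible region now rows[0,4) x cols[4,8) = 4x4
Op 3 fold_down: fold axis h@2; visible region now rows[2,4) x cols[4,8) = 2x4
Op 4 fold_up: fold axis h@3; visible region now rows[2,3) x cols[4,8) = 1x4
Op 5 fold_right: fold axis v@6; visible region now rows[2,3) x cols[6,8) = 1x2
Op 6 cut(0, 0): punch at orig (2,6); cuts so far [(2, 6)]; region rows[2,3) x cols[6,8) = 1x2
Unfold 1 (reflect across v@6): 2 holes -> [(2, 5), (2, 6)]
Unfold 2 (reflect across h@3): 4 holes -> [(2, 5), (2, 6), (3, 5), (3, 6)]
Unfold 3 (reflect across h@2): 8 holes -> [(0, 5), (0, 6), (1, 5), (1, 6), (2, 5), (2, 6), (3, 5), (3, 6)]
Unfold 4 (reflect across v@4): 16 holes -> [(0, 1), (0, 2), (0, 5), (0, 6), (1, 1), (1, 2), (1, 5), (1, 6), (2, 1), (2, 2), (2, 5), (2, 6), (3, 1), (3, 2), (3, 5), (3, 6)]
Unfold 5 (reflect across v@8): 32 holes -> [(0, 1), (0, 2), (0, 5), (0, 6), (0, 9), (0, 10), (0, 13), (0, 14), (1, 1), (1, 2), (1, 5), (1, 6), (1, 9), (1, 10), (1, 13), (1, 14), (2, 1), (2, 2), (2, 5), (2, 6), (2, 9), (2, 10), (2, 13), (2, 14), (3, 1), (3, 2), (3, 5), (3, 6), (3, 9), (3, 10), (3, 13), (3, 14)]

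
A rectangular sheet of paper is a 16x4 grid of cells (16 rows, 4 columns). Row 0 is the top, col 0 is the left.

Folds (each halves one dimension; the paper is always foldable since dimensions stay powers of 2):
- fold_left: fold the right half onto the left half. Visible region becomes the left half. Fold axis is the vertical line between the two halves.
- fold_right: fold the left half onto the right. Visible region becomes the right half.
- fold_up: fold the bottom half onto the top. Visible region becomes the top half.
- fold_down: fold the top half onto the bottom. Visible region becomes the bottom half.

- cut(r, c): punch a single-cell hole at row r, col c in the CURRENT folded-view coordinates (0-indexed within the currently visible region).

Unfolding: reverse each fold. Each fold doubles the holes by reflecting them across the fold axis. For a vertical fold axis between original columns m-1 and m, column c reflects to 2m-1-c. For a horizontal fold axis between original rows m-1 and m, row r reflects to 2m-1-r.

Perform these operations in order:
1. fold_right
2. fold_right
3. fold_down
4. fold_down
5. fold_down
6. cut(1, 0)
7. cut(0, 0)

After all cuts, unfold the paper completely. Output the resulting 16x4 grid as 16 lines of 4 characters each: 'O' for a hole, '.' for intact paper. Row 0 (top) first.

Answer: OOOO
OOOO
OOOO
OOOO
OOOO
OOOO
OOOO
OOOO
OOOO
OOOO
OOOO
OOOO
OOOO
OOOO
OOOO
OOOO

Derivation:
Op 1 fold_right: fold axis v@2; visible region now rows[0,16) x cols[2,4) = 16x2
Op 2 fold_right: fold axis v@3; visible region now rows[0,16) x cols[3,4) = 16x1
Op 3 fold_down: fold axis h@8; visible region now rows[8,16) x cols[3,4) = 8x1
Op 4 fold_down: fold axis h@12; visible region now rows[12,16) x cols[3,4) = 4x1
Op 5 fold_down: fold axis h@14; visible region now rows[14,16) x cols[3,4) = 2x1
Op 6 cut(1, 0): punch at orig (15,3); cuts so far [(15, 3)]; region rows[14,16) x cols[3,4) = 2x1
Op 7 cut(0, 0): punch at orig (14,3); cuts so far [(14, 3), (15, 3)]; region rows[14,16) x cols[3,4) = 2x1
Unfold 1 (reflect across h@14): 4 holes -> [(12, 3), (13, 3), (14, 3), (15, 3)]
Unfold 2 (reflect across h@12): 8 holes -> [(8, 3), (9, 3), (10, 3), (11, 3), (12, 3), (13, 3), (14, 3), (15, 3)]
Unfold 3 (reflect across h@8): 16 holes -> [(0, 3), (1, 3), (2, 3), (3, 3), (4, 3), (5, 3), (6, 3), (7, 3), (8, 3), (9, 3), (10, 3), (11, 3), (12, 3), (13, 3), (14, 3), (15, 3)]
Unfold 4 (reflect across v@3): 32 holes -> [(0, 2), (0, 3), (1, 2), (1, 3), (2, 2), (2, 3), (3, 2), (3, 3), (4, 2), (4, 3), (5, 2), (5, 3), (6, 2), (6, 3), (7, 2), (7, 3), (8, 2), (8, 3), (9, 2), (9, 3), (10, 2), (10, 3), (11, 2), (11, 3), (12, 2), (12, 3), (13, 2), (13, 3), (14, 2), (14, 3), (15, 2), (15, 3)]
Unfold 5 (reflect across v@2): 64 holes -> [(0, 0), (0, 1), (0, 2), (0, 3), (1, 0), (1, 1), (1, 2), (1, 3), (2, 0), (2, 1), (2, 2), (2, 3), (3, 0), (3, 1), (3, 2), (3, 3), (4, 0), (4, 1), (4, 2), (4, 3), (5, 0), (5, 1), (5, 2), (5, 3), (6, 0), (6, 1), (6, 2), (6, 3), (7, 0), (7, 1), (7, 2), (7, 3), (8, 0), (8, 1), (8, 2), (8, 3), (9, 0), (9, 1), (9, 2), (9, 3), (10, 0), (10, 1), (10, 2), (10, 3), (11, 0), (11, 1), (11, 2), (11, 3), (12, 0), (12, 1), (12, 2), (12, 3), (13, 0), (13, 1), (13, 2), (13, 3), (14, 0), (14, 1), (14, 2), (14, 3), (15, 0), (15, 1), (15, 2), (15, 3)]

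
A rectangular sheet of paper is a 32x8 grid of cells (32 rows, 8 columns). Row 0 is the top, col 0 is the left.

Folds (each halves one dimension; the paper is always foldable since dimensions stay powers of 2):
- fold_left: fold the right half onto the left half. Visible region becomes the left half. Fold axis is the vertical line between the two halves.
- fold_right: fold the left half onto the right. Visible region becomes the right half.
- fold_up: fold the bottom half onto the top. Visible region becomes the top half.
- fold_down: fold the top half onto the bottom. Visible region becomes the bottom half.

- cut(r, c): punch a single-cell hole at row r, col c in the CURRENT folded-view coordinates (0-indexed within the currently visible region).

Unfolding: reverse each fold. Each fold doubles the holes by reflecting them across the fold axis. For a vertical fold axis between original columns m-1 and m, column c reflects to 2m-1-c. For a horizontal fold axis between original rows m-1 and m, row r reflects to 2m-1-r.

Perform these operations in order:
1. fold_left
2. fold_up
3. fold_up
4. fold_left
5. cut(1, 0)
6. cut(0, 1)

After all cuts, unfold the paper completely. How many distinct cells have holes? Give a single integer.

Answer: 32

Derivation:
Op 1 fold_left: fold axis v@4; visible region now rows[0,32) x cols[0,4) = 32x4
Op 2 fold_up: fold axis h@16; visible region now rows[0,16) x cols[0,4) = 16x4
Op 3 fold_up: fold axis h@8; visible region now rows[0,8) x cols[0,4) = 8x4
Op 4 fold_left: fold axis v@2; visible region now rows[0,8) x cols[0,2) = 8x2
Op 5 cut(1, 0): punch at orig (1,0); cuts so far [(1, 0)]; region rows[0,8) x cols[0,2) = 8x2
Op 6 cut(0, 1): punch at orig (0,1); cuts so far [(0, 1), (1, 0)]; region rows[0,8) x cols[0,2) = 8x2
Unfold 1 (reflect across v@2): 4 holes -> [(0, 1), (0, 2), (1, 0), (1, 3)]
Unfold 2 (reflect across h@8): 8 holes -> [(0, 1), (0, 2), (1, 0), (1, 3), (14, 0), (14, 3), (15, 1), (15, 2)]
Unfold 3 (reflect across h@16): 16 holes -> [(0, 1), (0, 2), (1, 0), (1, 3), (14, 0), (14, 3), (15, 1), (15, 2), (16, 1), (16, 2), (17, 0), (17, 3), (30, 0), (30, 3), (31, 1), (31, 2)]
Unfold 4 (reflect across v@4): 32 holes -> [(0, 1), (0, 2), (0, 5), (0, 6), (1, 0), (1, 3), (1, 4), (1, 7), (14, 0), (14, 3), (14, 4), (14, 7), (15, 1), (15, 2), (15, 5), (15, 6), (16, 1), (16, 2), (16, 5), (16, 6), (17, 0), (17, 3), (17, 4), (17, 7), (30, 0), (30, 3), (30, 4), (30, 7), (31, 1), (31, 2), (31, 5), (31, 6)]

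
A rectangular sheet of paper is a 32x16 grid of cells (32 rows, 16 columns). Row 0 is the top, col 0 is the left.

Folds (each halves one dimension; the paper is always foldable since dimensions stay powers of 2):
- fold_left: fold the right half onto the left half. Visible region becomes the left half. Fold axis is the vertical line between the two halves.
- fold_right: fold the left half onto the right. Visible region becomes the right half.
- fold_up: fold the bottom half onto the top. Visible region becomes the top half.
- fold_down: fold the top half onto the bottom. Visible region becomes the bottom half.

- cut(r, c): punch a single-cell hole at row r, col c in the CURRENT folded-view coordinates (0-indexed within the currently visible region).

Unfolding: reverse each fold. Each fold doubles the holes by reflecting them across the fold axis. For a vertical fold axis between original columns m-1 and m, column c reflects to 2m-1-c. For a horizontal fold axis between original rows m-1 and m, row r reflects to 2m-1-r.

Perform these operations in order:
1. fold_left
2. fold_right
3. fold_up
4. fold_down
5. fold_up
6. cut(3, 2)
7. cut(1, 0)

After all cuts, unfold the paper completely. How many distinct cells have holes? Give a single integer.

Op 1 fold_left: fold axis v@8; visible region now rows[0,32) x cols[0,8) = 32x8
Op 2 fold_right: fold axis v@4; visible region now rows[0,32) x cols[4,8) = 32x4
Op 3 fold_up: fold axis h@16; visible region now rows[0,16) x cols[4,8) = 16x4
Op 4 fold_down: fold axis h@8; visible region now rows[8,16) x cols[4,8) = 8x4
Op 5 fold_up: fold axis h@12; visible region now rows[8,12) x cols[4,8) = 4x4
Op 6 cut(3, 2): punch at orig (11,6); cuts so far [(11, 6)]; region rows[8,12) x cols[4,8) = 4x4
Op 7 cut(1, 0): punch at orig (9,4); cuts so far [(9, 4), (11, 6)]; region rows[8,12) x cols[4,8) = 4x4
Unfold 1 (reflect across h@12): 4 holes -> [(9, 4), (11, 6), (12, 6), (14, 4)]
Unfold 2 (reflect across h@8): 8 holes -> [(1, 4), (3, 6), (4, 6), (6, 4), (9, 4), (11, 6), (12, 6), (14, 4)]
Unfold 3 (reflect across h@16): 16 holes -> [(1, 4), (3, 6), (4, 6), (6, 4), (9, 4), (11, 6), (12, 6), (14, 4), (17, 4), (19, 6), (20, 6), (22, 4), (25, 4), (27, 6), (28, 6), (30, 4)]
Unfold 4 (reflect across v@4): 32 holes -> [(1, 3), (1, 4), (3, 1), (3, 6), (4, 1), (4, 6), (6, 3), (6, 4), (9, 3), (9, 4), (11, 1), (11, 6), (12, 1), (12, 6), (14, 3), (14, 4), (17, 3), (17, 4), (19, 1), (19, 6), (20, 1), (20, 6), (22, 3), (22, 4), (25, 3), (25, 4), (27, 1), (27, 6), (28, 1), (28, 6), (30, 3), (30, 4)]
Unfold 5 (reflect across v@8): 64 holes -> [(1, 3), (1, 4), (1, 11), (1, 12), (3, 1), (3, 6), (3, 9), (3, 14), (4, 1), (4, 6), (4, 9), (4, 14), (6, 3), (6, 4), (6, 11), (6, 12), (9, 3), (9, 4), (9, 11), (9, 12), (11, 1), (11, 6), (11, 9), (11, 14), (12, 1), (12, 6), (12, 9), (12, 14), (14, 3), (14, 4), (14, 11), (14, 12), (17, 3), (17, 4), (17, 11), (17, 12), (19, 1), (19, 6), (19, 9), (19, 14), (20, 1), (20, 6), (20, 9), (20, 14), (22, 3), (22, 4), (22, 11), (22, 12), (25, 3), (25, 4), (25, 11), (25, 12), (27, 1), (27, 6), (27, 9), (27, 14), (28, 1), (28, 6), (28, 9), (28, 14), (30, 3), (30, 4), (30, 11), (30, 12)]

Answer: 64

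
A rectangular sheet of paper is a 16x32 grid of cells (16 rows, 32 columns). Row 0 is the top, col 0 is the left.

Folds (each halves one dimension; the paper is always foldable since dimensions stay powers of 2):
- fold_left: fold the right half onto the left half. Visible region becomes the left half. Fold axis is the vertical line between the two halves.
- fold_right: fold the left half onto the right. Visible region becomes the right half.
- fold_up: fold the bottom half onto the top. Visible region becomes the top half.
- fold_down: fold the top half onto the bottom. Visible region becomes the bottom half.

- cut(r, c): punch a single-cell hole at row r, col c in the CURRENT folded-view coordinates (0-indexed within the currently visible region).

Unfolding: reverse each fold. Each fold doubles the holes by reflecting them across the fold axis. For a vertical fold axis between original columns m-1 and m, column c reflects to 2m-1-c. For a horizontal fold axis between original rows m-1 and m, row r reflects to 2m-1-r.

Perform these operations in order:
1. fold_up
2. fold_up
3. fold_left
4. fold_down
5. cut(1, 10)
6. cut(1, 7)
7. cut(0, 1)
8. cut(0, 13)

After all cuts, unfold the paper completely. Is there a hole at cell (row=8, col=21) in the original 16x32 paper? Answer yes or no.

Answer: yes

Derivation:
Op 1 fold_up: fold axis h@8; visible region now rows[0,8) x cols[0,32) = 8x32
Op 2 fold_up: fold axis h@4; visible region now rows[0,4) x cols[0,32) = 4x32
Op 3 fold_left: fold axis v@16; visible region now rows[0,4) x cols[0,16) = 4x16
Op 4 fold_down: fold axis h@2; visible region now rows[2,4) x cols[0,16) = 2x16
Op 5 cut(1, 10): punch at orig (3,10); cuts so far [(3, 10)]; region rows[2,4) x cols[0,16) = 2x16
Op 6 cut(1, 7): punch at orig (3,7); cuts so far [(3, 7), (3, 10)]; region rows[2,4) x cols[0,16) = 2x16
Op 7 cut(0, 1): punch at orig (2,1); cuts so far [(2, 1), (3, 7), (3, 10)]; region rows[2,4) x cols[0,16) = 2x16
Op 8 cut(0, 13): punch at orig (2,13); cuts so far [(2, 1), (2, 13), (3, 7), (3, 10)]; region rows[2,4) x cols[0,16) = 2x16
Unfold 1 (reflect across h@2): 8 holes -> [(0, 7), (0, 10), (1, 1), (1, 13), (2, 1), (2, 13), (3, 7), (3, 10)]
Unfold 2 (reflect across v@16): 16 holes -> [(0, 7), (0, 10), (0, 21), (0, 24), (1, 1), (1, 13), (1, 18), (1, 30), (2, 1), (2, 13), (2, 18), (2, 30), (3, 7), (3, 10), (3, 21), (3, 24)]
Unfold 3 (reflect across h@4): 32 holes -> [(0, 7), (0, 10), (0, 21), (0, 24), (1, 1), (1, 13), (1, 18), (1, 30), (2, 1), (2, 13), (2, 18), (2, 30), (3, 7), (3, 10), (3, 21), (3, 24), (4, 7), (4, 10), (4, 21), (4, 24), (5, 1), (5, 13), (5, 18), (5, 30), (6, 1), (6, 13), (6, 18), (6, 30), (7, 7), (7, 10), (7, 21), (7, 24)]
Unfold 4 (reflect across h@8): 64 holes -> [(0, 7), (0, 10), (0, 21), (0, 24), (1, 1), (1, 13), (1, 18), (1, 30), (2, 1), (2, 13), (2, 18), (2, 30), (3, 7), (3, 10), (3, 21), (3, 24), (4, 7), (4, 10), (4, 21), (4, 24), (5, 1), (5, 13), (5, 18), (5, 30), (6, 1), (6, 13), (6, 18), (6, 30), (7, 7), (7, 10), (7, 21), (7, 24), (8, 7), (8, 10), (8, 21), (8, 24), (9, 1), (9, 13), (9, 18), (9, 30), (10, 1), (10, 13), (10, 18), (10, 30), (11, 7), (11, 10), (11, 21), (11, 24), (12, 7), (12, 10), (12, 21), (12, 24), (13, 1), (13, 13), (13, 18), (13, 30), (14, 1), (14, 13), (14, 18), (14, 30), (15, 7), (15, 10), (15, 21), (15, 24)]
Holes: [(0, 7), (0, 10), (0, 21), (0, 24), (1, 1), (1, 13), (1, 18), (1, 30), (2, 1), (2, 13), (2, 18), (2, 30), (3, 7), (3, 10), (3, 21), (3, 24), (4, 7), (4, 10), (4, 21), (4, 24), (5, 1), (5, 13), (5, 18), (5, 30), (6, 1), (6, 13), (6, 18), (6, 30), (7, 7), (7, 10), (7, 21), (7, 24), (8, 7), (8, 10), (8, 21), (8, 24), (9, 1), (9, 13), (9, 18), (9, 30), (10, 1), (10, 13), (10, 18), (10, 30), (11, 7), (11, 10), (11, 21), (11, 24), (12, 7), (12, 10), (12, 21), (12, 24), (13, 1), (13, 13), (13, 18), (13, 30), (14, 1), (14, 13), (14, 18), (14, 30), (15, 7), (15, 10), (15, 21), (15, 24)]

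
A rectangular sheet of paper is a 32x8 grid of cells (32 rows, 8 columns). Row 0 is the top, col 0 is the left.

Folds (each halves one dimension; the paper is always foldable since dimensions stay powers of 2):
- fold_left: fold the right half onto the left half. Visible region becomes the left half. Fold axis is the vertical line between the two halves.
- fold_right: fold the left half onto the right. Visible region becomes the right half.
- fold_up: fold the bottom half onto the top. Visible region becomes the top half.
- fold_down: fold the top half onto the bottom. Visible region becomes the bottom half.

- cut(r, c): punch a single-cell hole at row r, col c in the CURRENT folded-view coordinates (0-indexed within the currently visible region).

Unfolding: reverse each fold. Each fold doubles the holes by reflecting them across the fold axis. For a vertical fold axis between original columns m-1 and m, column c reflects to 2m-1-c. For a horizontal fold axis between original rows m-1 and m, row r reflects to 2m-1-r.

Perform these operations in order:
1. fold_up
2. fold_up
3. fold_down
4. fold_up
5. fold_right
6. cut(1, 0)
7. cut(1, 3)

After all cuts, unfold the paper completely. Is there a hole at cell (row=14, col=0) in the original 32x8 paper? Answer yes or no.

Answer: yes

Derivation:
Op 1 fold_up: fold axis h@16; visible region now rows[0,16) x cols[0,8) = 16x8
Op 2 fold_up: fold axis h@8; visible region now rows[0,8) x cols[0,8) = 8x8
Op 3 fold_down: fold axis h@4; visible region now rows[4,8) x cols[0,8) = 4x8
Op 4 fold_up: fold axis h@6; visible region now rows[4,6) x cols[0,8) = 2x8
Op 5 fold_right: fold axis v@4; visible region now rows[4,6) x cols[4,8) = 2x4
Op 6 cut(1, 0): punch at orig (5,4); cuts so far [(5, 4)]; region rows[4,6) x cols[4,8) = 2x4
Op 7 cut(1, 3): punch at orig (5,7); cuts so far [(5, 4), (5, 7)]; region rows[4,6) x cols[4,8) = 2x4
Unfold 1 (reflect across v@4): 4 holes -> [(5, 0), (5, 3), (5, 4), (5, 7)]
Unfold 2 (reflect across h@6): 8 holes -> [(5, 0), (5, 3), (5, 4), (5, 7), (6, 0), (6, 3), (6, 4), (6, 7)]
Unfold 3 (reflect across h@4): 16 holes -> [(1, 0), (1, 3), (1, 4), (1, 7), (2, 0), (2, 3), (2, 4), (2, 7), (5, 0), (5, 3), (5, 4), (5, 7), (6, 0), (6, 3), (6, 4), (6, 7)]
Unfold 4 (reflect across h@8): 32 holes -> [(1, 0), (1, 3), (1, 4), (1, 7), (2, 0), (2, 3), (2, 4), (2, 7), (5, 0), (5, 3), (5, 4), (5, 7), (6, 0), (6, 3), (6, 4), (6, 7), (9, 0), (9, 3), (9, 4), (9, 7), (10, 0), (10, 3), (10, 4), (10, 7), (13, 0), (13, 3), (13, 4), (13, 7), (14, 0), (14, 3), (14, 4), (14, 7)]
Unfold 5 (reflect across h@16): 64 holes -> [(1, 0), (1, 3), (1, 4), (1, 7), (2, 0), (2, 3), (2, 4), (2, 7), (5, 0), (5, 3), (5, 4), (5, 7), (6, 0), (6, 3), (6, 4), (6, 7), (9, 0), (9, 3), (9, 4), (9, 7), (10, 0), (10, 3), (10, 4), (10, 7), (13, 0), (13, 3), (13, 4), (13, 7), (14, 0), (14, 3), (14, 4), (14, 7), (17, 0), (17, 3), (17, 4), (17, 7), (18, 0), (18, 3), (18, 4), (18, 7), (21, 0), (21, 3), (21, 4), (21, 7), (22, 0), (22, 3), (22, 4), (22, 7), (25, 0), (25, 3), (25, 4), (25, 7), (26, 0), (26, 3), (26, 4), (26, 7), (29, 0), (29, 3), (29, 4), (29, 7), (30, 0), (30, 3), (30, 4), (30, 7)]
Holes: [(1, 0), (1, 3), (1, 4), (1, 7), (2, 0), (2, 3), (2, 4), (2, 7), (5, 0), (5, 3), (5, 4), (5, 7), (6, 0), (6, 3), (6, 4), (6, 7), (9, 0), (9, 3), (9, 4), (9, 7), (10, 0), (10, 3), (10, 4), (10, 7), (13, 0), (13, 3), (13, 4), (13, 7), (14, 0), (14, 3), (14, 4), (14, 7), (17, 0), (17, 3), (17, 4), (17, 7), (18, 0), (18, 3), (18, 4), (18, 7), (21, 0), (21, 3), (21, 4), (21, 7), (22, 0), (22, 3), (22, 4), (22, 7), (25, 0), (25, 3), (25, 4), (25, 7), (26, 0), (26, 3), (26, 4), (26, 7), (29, 0), (29, 3), (29, 4), (29, 7), (30, 0), (30, 3), (30, 4), (30, 7)]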